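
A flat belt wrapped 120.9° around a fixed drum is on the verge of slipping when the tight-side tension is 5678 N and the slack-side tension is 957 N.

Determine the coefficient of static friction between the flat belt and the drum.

μ ≈ 0.844

T₂/T₁ = e^{μβ} → μ = ln(T₂/T₁)/β.
β = 120.9° = 2.11 rad.
μ = ln(5678/957)/2.11 = ln(5.933)/2.11 = 0.844.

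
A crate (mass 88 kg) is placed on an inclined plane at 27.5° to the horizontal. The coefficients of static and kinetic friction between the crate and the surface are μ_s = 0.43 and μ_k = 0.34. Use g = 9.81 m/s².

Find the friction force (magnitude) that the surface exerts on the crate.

Normal force: N = m g cos θ = 88 × 9.81 × cos 27.5° = 765.7 N.
Along the slope the weight component is m g sin θ = 398.6 N; friction must supply exactly this, acting up-slope.
Maximum static friction available: μ_s N = 0.43 × 765.7 = 329.3 N.
|398.6| exceeds 329.3 N, so the crate slips down-slope; friction is kinetic, f = μ_k N = 0.34×765.7 = 260 N.

f ≈ 260 N (up the incline)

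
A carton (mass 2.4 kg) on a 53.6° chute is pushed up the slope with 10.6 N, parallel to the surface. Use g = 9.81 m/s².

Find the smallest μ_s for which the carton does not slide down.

N = m g cos θ = 13.97 N.
Friction must make up the shortfall along the incline: f = m g sin θ − P = 18.95 − 10.6 = 8.35 N.
At the threshold f = μ_s N, so μ_s,min = 8.35/13.97 = 0.598.

μ_s,min ≈ 0.598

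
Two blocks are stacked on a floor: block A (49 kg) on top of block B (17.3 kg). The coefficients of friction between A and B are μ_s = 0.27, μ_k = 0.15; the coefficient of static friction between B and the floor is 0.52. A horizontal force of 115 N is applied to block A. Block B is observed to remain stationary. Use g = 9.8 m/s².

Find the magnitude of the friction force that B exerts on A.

The normal force B exerts on A is simply A's weight, N₁ = 480.2 N.
So the A–B interface can sustain at most μ_s N₁ = 129.7 N of static friction.
Since P = 115 N ≤ 129.7 N, A does not slip on B; friction on A equals P = 115 N.
By Newton's third law B feels 115 N forward from A. With B stationary, the floor's static friction on B balances it: f₂ = 115 N (well within μ_s(m_A+m_B)g = 337.9 N).

f ≈ 115 N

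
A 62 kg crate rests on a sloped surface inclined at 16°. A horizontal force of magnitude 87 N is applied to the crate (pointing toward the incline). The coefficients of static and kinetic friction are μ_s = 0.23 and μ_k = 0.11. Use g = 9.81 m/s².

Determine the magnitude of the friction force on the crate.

f ≈ 84 N (up the incline)

The horizontal push has a component P sin θ into the surface, so N = m g cos θ + P sin θ = 584.7 + 23.98 = 608.6 N.
Parallel to the incline: P cos θ − m g sin θ = 83.63 − 167.6 = -84.02 N; the friction needed to balance this is 84.02 N acting up the slope.
The limit of static friction is μ_s N = 140 N.
Since 84.02 N is within the 140 N limit, the crate stays put and friction is exactly 84 N.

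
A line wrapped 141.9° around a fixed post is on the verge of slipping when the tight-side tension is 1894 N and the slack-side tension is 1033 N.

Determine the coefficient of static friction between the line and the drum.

T₂/T₁ = e^{μβ} → μ = ln(T₂/T₁)/β.
β = 141.9° = 2.477 rad.
μ = ln(1894/1033)/2.477 = ln(1.833)/2.477 = 0.245.

μ ≈ 0.245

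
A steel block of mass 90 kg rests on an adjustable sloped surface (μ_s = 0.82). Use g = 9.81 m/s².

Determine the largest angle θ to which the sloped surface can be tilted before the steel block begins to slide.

At the slip threshold, m g sin θ = μ_s · m g cos θ, so tan θ = μ_s.
θ_max = arctan(0.82) = 39.4°.

θ_max ≈ 39.4°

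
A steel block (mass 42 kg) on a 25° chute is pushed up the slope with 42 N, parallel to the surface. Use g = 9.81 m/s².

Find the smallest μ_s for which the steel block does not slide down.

μ_s,min ≈ 0.354

N = m g cos θ = 373.4 N.
Friction must make up the shortfall along the incline: f = m g sin θ − P = 174.1 − 42 = 132.1 N.
At the threshold f = μ_s N, so μ_s,min = 132.1/373.4 = 0.354.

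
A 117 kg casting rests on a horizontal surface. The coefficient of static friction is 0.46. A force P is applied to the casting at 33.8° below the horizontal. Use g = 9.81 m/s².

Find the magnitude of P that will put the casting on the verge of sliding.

N = m g + P sin α (the push presses the casting into the horizontal surface).
At impending slip, P cos α = μ_s N = μ_s (m g + P sin α).
Solving: P (cos α − μ_s sin α) = μ_s m g → P = 0.46×1150/(cos 33.8° − 0.46 sin 33.8°) = 528/0.5751 = 918 N.

P ≈ 918 N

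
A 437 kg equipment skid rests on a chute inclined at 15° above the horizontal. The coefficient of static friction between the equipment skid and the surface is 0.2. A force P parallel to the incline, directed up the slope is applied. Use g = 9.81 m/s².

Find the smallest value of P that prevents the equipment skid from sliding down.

The equipment skid tends to slide down (tan θ > μ_s), so at the point of impending slip friction acts up-slope at its limit: f = μ_s N.
P is parallel to the surface, so N = m g cos θ = 4140 N.
Along the incline: P + μ_s N = m g sin θ, so P = 1110 − 0.2×4140 = 281 N.

P_min ≈ 281 N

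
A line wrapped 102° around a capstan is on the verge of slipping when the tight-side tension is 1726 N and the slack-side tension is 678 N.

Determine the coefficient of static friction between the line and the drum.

T₂/T₁ = e^{μβ} → μ = ln(T₂/T₁)/β.
β = 102° = 1.78 rad.
μ = ln(1726/678)/1.78 = ln(2.546)/1.78 = 0.525.

μ ≈ 0.525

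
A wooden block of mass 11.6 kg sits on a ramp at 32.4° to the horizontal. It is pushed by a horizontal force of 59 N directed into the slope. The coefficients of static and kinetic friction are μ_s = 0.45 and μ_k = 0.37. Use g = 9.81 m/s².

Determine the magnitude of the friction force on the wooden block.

f ≈ 11.2 N (up the incline)

The horizontal push has a component P sin θ into the surface, so N = m g cos θ + P sin θ = 96.08 + 31.61 = 127.7 N.
Along the incline, the net driving force (taking up-slope positive) is P cos θ − m g sin θ = 49.82 − 60.97 = -11.16 N, so equilibrium requires friction f = 11.16 N (up-slope).
The limit of static friction is μ_s N = 57.46 N.
Since 11.16 N is within the 57.46 N limit, the wooden block stays put and friction is exactly 11.2 N.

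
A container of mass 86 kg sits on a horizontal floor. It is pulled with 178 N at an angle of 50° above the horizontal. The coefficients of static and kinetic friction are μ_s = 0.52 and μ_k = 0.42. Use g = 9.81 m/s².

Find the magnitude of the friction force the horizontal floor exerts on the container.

f ≈ 114 N

The vertical component of P reduces the normal force: N = m g − P sin α = 843.7 − 136.4 = 707.3 N.
The horizontal driving force is P cos α = 114.4 N, so equilibrium needs friction f = 114.4 N.
μ_s N = 0.52 × 707.3 = 367.8 N.
114.4 ≤ 367.8 N → static; friction equals the required 114 N.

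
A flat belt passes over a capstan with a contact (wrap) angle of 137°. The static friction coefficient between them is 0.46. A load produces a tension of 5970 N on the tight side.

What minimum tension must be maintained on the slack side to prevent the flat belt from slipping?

Capstan equation at impending slip: T_tight/T_slack = e^{μβ}.
β = 137° = 2.391 rad; e^{μβ} = e^{0.46×2.391} = 3.004.
T_slack = T_tight / e^{μβ} = 5970 / 3.004 = 1990 N.

T_min ≈ 1990 N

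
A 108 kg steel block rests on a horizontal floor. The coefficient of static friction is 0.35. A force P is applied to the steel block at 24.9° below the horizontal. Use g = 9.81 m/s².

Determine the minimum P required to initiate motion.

N = m g + P sin α (the push presses the steel block into the horizontal floor).
At impending slip, P cos α = μ_s N = μ_s (m g + P sin α).
Solving: P (cos α − μ_s sin α) = μ_s m g → P = 0.35×1060/(cos 24.9° − 0.35 sin 24.9°) = 371/0.7597 = 488 N.

P ≈ 488 N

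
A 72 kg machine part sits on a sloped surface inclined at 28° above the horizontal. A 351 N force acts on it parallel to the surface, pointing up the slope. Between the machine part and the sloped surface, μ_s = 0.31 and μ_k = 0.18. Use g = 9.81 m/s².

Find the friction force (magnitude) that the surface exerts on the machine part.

Perpendicular to the surface, N = m g cos θ = 72·9.81·cos 28° = 623.6 N.
For equilibrium along the incline the friction force must supply f = m g sin θ − P = 331.6 − 351 = -19.4 N (positive meaning up-slope).
Maximum static friction available: μ_s N = 0.31 × 623.6 = 193.3 N.
Since |-19.4| ≤ 193.3 N, no slip — friction simply equals what equilibrium demands.

f ≈ 19.4 N (down the incline)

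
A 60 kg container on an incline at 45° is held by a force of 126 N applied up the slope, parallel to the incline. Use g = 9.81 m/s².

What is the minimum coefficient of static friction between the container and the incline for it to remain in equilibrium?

N = m g cos θ = 416.2 N.
Friction must make up the shortfall along the incline: f = m g sin θ − P = 416.2 − 126 = 290.2 N.
At the threshold f = μ_s N, so μ_s,min = 290.2/416.2 = 0.697.

μ_s,min ≈ 0.697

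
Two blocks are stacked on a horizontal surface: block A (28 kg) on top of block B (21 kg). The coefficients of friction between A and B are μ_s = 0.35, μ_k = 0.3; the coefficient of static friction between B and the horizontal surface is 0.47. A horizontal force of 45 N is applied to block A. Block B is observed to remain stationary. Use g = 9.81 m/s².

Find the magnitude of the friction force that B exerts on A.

Normal force at the A–B interface: N₁ = m_A g = 274.7 N.
Maximum static friction on A from B: μ_s N₁ = 0.35×274.7 = 96.14 N.
Since P = 45 N ≤ 96.14 N, A does not slip on B; friction on A equals P = 45 N.
B experiences an equal 45 N forward from A (third law). B is in equilibrium, so the floor supplies f₂ = 45 N of static friction (limit μ_s(m_A+m_B)g = 225.9 N, not exceeded).

f ≈ 45 N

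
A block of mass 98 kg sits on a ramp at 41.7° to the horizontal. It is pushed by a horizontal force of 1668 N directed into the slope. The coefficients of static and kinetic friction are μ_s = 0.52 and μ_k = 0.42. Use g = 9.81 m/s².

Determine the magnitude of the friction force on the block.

f ≈ 606 N (down the incline)

Normal direction: N = m g cos θ + P sin θ = 1827 N.
Along the incline, the net driving force (taking up-slope positive) is P cos θ − m g sin θ = 1245 − 639.5 = 605.9 N, so equilibrium requires friction f = -605.9 N (down-slope).
The limit of static friction is μ_s N = 950.3 N.
|f_req| = 605.9 ≤ 950.3 N → the block is in equilibrium; friction equals the required value.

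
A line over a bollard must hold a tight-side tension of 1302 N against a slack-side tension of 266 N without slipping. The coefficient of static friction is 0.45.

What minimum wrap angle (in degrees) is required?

T₂/T₁ = e^{μβ} → β = ln(T₂/T₁)/μ.
β = ln(1302/266)/0.45 = 1.588/0.45 = 3.529 rad.
In degrees: β = 3.529 × 180/π = 202°.

β_min ≈ 202°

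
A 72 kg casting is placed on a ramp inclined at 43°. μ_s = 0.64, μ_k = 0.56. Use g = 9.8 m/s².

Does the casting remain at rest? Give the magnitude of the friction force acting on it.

f ≈ 289 N

N = m g cos θ = 516 N.
Down-slope weight component: m g sin θ = 481 N.
μ_s N = 330 N.
481 > 330 N, so it slides; kinetic friction f = μ_k N = 0.56×516 = 289 N.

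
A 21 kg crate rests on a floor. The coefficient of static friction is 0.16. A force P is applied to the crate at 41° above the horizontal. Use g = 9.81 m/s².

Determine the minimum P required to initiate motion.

P ≈ 38.3 N

N = m g − P sin α (the pull lifts the crate).
At impending slip, P cos α = μ_s N = μ_s (m g − P sin α).
Solving: P (cos α + μ_s sin α) = μ_s m g → P = 0.16×206/(cos 41° + 0.16 sin 41°) = 33/0.8597 = 38.3 N.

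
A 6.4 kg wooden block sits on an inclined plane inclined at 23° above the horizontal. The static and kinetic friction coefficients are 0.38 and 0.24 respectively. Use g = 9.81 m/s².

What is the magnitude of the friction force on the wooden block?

Perpendicular to the surface, N = m g cos θ = 6.4·9.81·cos 23° = 57.79 N.
For equilibrium along the incline, friction must balance the weight component: f = m g sin θ = 24.53 N up the slope.
Static friction can supply at most μ_s N = 21.96 N.
Since |24.53| > 21.96 N, static friction cannot hold it; the wooden block slides down the incline and kinetic friction applies: f = μ_k N = 0.24 × 57.79 = 13.9 N.

f ≈ 13.9 N (up the incline)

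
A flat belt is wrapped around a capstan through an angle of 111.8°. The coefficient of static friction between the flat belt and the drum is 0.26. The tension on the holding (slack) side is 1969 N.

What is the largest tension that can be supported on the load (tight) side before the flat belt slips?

T_max ≈ 3270 N

At impending slip the capstan equation gives T₂/T₁ = e^{μβ} with β in radians.
β = 111.8° × π/180 = 1.951 rad.
e^{μβ} = e^{0.26×1.951} = 1.661.
T₂ = T₁ · e^{μβ} = 1969 × 1.661 = 3270 N.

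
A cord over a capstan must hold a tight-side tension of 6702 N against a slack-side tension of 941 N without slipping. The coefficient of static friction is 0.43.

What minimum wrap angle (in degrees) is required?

T₂/T₁ = e^{μβ} → β = ln(T₂/T₁)/μ.
β = ln(6702/941)/0.43 = 1.963/0.43 = 4.566 rad.
In degrees: β = 4.566 × 180/π = 262°.

β_min ≈ 262°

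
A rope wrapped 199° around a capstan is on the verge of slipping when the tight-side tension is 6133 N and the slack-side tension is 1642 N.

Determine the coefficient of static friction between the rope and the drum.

μ ≈ 0.379

T₂/T₁ = e^{μβ} → μ = ln(T₂/T₁)/β.
β = 199° = 3.473 rad.
μ = ln(6133/1642)/3.473 = ln(3.735)/3.473 = 0.379.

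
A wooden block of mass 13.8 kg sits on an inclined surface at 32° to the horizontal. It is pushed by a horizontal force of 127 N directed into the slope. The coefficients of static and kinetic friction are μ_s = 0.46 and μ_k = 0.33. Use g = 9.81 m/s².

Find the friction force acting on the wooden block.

f ≈ 36 N (down the incline)

Resolve perpendicular to the incline: N = m g cos θ + P sin θ = 13.8×9.81×cos 32° + 127×sin 32° = 182.1 N.
Parallel to the incline: P cos θ − m g sin θ = 107.7 − 71.74 = 35.96 N; the friction needed to balance this is 35.96 N acting down the slope.
Maximum static friction: μ_s N = 0.46 × 182.1 = 83.77 N.
|f_req| = 35.96 ≤ 83.77 N → the wooden block is in equilibrium; friction equals the required value.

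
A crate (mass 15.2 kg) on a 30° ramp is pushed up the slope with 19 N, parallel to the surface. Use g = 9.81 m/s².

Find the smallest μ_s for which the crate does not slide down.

N = m g cos θ = 129.1 N.
Friction must make up the shortfall along the incline: f = m g sin θ − P = 74.56 − 19 = 55.56 N.
At the threshold f = μ_s N, so μ_s,min = 55.56/129.1 = 0.43.

μ_s,min ≈ 0.43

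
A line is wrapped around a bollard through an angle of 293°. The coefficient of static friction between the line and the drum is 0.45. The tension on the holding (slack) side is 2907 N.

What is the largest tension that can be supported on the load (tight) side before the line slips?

T_max ≈ 29000 N

At impending slip the capstan equation gives T₂/T₁ = e^{μβ} with β in radians.
β = 293° × π/180 = 5.114 rad.
e^{μβ} = e^{0.45×5.114} = 9.986.
T₂ = T₁ · e^{μβ} = 2907 × 9.986 = 29000 N.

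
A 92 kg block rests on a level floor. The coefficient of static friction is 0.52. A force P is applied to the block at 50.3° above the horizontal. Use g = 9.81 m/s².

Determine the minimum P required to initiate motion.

P ≈ 452 N

N = m g − P sin α (the pull lifts the block).
At impending slip, P cos α = μ_s N = μ_s (m g − P sin α).
Solving: P (cos α + μ_s sin α) = μ_s m g → P = 0.52×903/(cos 50.3° + 0.52 sin 50.3°) = 469/1.039 = 452 N.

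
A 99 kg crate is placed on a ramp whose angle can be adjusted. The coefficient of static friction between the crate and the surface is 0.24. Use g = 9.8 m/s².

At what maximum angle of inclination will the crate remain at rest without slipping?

At the slip threshold, m g sin θ = μ_s · m g cos θ, so tan θ = μ_s.
θ_max = arctan(0.24) = 13.5°.

θ_max ≈ 13.5°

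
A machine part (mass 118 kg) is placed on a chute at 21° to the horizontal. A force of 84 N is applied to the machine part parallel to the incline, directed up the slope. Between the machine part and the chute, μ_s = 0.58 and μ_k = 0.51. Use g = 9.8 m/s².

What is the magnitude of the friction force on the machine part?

f ≈ 330 N (up the incline)

Normal force: N = m g cos θ = 118 × 9.8 × cos 21° = 1080 N.
For equilibrium along the incline the friction force must supply f = m g sin θ − P = 414.4 − 84 = 330.4 N (positive meaning up-slope).
Static friction can supply at most μ_s N = 626.2 N.
Since |330.4| ≤ 626.2 N, no slip — friction simply equals what equilibrium demands.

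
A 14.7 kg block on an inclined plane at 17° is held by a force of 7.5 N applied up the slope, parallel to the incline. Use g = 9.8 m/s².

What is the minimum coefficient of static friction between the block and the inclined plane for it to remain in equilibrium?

μ_s,min ≈ 0.251

N = m g cos θ = 137.8 N.
Friction must make up the shortfall along the incline: f = m g sin θ − P = 42.12 − 7.5 = 34.62 N.
At the threshold f = μ_s N, so μ_s,min = 34.62/137.8 = 0.251.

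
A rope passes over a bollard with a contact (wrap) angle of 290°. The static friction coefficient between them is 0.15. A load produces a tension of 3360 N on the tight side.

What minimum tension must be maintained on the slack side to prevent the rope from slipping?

T_min ≈ 1570 N

Capstan equation at impending slip: T_tight/T_slack = e^{μβ}.
β = 290° = 5.061 rad; e^{μβ} = e^{0.15×5.061} = 2.137.
T_slack = T_tight / e^{μβ} = 3360 / 2.137 = 1570 N.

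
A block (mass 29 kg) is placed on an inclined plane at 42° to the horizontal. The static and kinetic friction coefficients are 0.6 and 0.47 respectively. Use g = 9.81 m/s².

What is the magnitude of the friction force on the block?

The normal reaction is N = m g cos θ = 211.4 N.
Along the slope the weight component is m g sin θ = 190.4 N; friction must supply exactly this, acting up-slope.
The static-friction ceiling is μ_s N = 0.6 × 211.4 = 126.9 N.
Since |190.4| > 126.9 N, static friction cannot hold it; the block slides down the incline and kinetic friction applies: f = μ_k N = 0.47 × 211.4 = 99.4 N.

f ≈ 99.4 N (up the incline)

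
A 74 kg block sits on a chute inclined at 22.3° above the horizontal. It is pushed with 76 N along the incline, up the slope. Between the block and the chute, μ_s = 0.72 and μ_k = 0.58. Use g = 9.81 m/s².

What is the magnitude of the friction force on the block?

f ≈ 199 N (up the incline)

Normal force: N = m g cos θ = 74 × 9.81 × cos 22.3° = 671.6 N.
The friction needed for equilibrium is m g sin θ − P = 275.5 − 76 = 199.5 N, measured positive up-slope.
Static friction can supply at most μ_s N = 483.6 N.
Since |199.5| ≤ 483.6 N, the block remains in static equilibrium and friction takes exactly the required value.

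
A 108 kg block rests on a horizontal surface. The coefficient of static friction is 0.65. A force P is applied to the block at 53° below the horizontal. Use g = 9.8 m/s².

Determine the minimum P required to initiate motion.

N = m g + P sin α (the push presses the block into the horizontal surface).
At impending slip, P cos α = μ_s N = μ_s (m g + P sin α).
Solving: P (cos α − μ_s sin α) = μ_s m g → P = 0.65×1060/(cos 53° − 0.65 sin 53°) = 688/0.0827 = 8320 N.

P ≈ 8320 N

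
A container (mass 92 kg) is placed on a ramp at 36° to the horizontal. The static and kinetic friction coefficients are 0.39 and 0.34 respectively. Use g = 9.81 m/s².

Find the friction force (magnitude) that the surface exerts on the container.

Normal force: N = m g cos θ = 92 × 9.81 × cos 36° = 730.2 N.
Along the slope the weight component is m g sin θ = 530.5 N; friction must supply exactly this, acting up-slope.
Static friction can supply at most μ_s N = 284.8 N.
|530.5| exceeds 284.8 N, so the container slips down-slope; friction is kinetic, f = μ_k N = 0.34×730.2 = 248 N.

f ≈ 248 N (up the incline)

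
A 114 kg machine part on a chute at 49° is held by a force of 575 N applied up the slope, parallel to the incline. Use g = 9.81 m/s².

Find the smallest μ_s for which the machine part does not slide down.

N = m g cos θ = 733.7 N.
Friction must make up the shortfall along the incline: f = m g sin θ − P = 844 − 575 = 269 N.
At the threshold f = μ_s N, so μ_s,min = 269/733.7 = 0.367.

μ_s,min ≈ 0.367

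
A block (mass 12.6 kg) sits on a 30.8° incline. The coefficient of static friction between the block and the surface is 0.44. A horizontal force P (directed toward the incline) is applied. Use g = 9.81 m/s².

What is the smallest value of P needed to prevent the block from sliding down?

The block tends to slide down (tan θ > μ_s), so at the point of impending slip friction acts up-slope at its limit: f = μ_s N.
Perpendicular to the incline: N = m g cos θ + P sin θ.
Along the incline: P cos θ + μ_s N = m g sin θ, i.e. P cos θ + μ_s (m g cos θ + P sin θ) = m g sin θ.
Solving, P (cos θ + μ_s sin θ) = m g (sin θ − μ_s cos θ), so P = 124×0.1341/1.084 = 15.3 N.

P_min ≈ 15.3 N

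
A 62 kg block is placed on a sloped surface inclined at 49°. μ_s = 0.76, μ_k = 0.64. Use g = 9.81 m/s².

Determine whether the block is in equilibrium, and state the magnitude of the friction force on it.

f ≈ 255 N

N = m g cos θ = 399 N.
Down-slope weight component: m g sin θ = 459 N.
μ_s N = 303 N.
459 > 303 N, so it slides; kinetic friction f = μ_k N = 0.64×399 = 255 N.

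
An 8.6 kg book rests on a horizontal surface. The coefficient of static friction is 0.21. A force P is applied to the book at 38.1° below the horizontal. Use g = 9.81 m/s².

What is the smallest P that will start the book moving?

N = m g + P sin α (the push presses the book into the horizontal surface).
At impending slip, P cos α = μ_s N = μ_s (m g + P sin α).
Solving: P (cos α − μ_s sin α) = μ_s m g → P = 0.21×84.4/(cos 38.1° − 0.21 sin 38.1°) = 17.7/0.6574 = 27 N.

P ≈ 27 N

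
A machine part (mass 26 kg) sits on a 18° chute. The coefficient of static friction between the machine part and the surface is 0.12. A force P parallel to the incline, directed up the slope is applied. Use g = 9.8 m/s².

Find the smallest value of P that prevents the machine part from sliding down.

The machine part tends to slide down (tan θ > μ_s), so at the point of impending slip friction acts up-slope at its limit: f = μ_s N.
P is parallel to the surface, so N = m g cos θ = 242 N.
Along the incline: P + μ_s N = m g sin θ, so P = 78.7 − 0.12×242 = 49.7 N.

P_min ≈ 49.7 N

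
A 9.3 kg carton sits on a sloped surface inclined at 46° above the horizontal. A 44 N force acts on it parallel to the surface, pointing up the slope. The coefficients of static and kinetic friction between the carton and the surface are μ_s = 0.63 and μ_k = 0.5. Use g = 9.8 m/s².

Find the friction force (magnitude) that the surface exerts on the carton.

The normal reaction is N = m g cos θ = 63.31 N.
The friction needed for equilibrium is m g sin θ − P = 65.56 − 44 = 21.56 N, measured positive up-slope.
Static friction can supply at most μ_s N = 39.89 N.
Since |21.56| ≤ 39.89 N, no slip — friction simply equals what equilibrium demands.

f ≈ 21.6 N (up the incline)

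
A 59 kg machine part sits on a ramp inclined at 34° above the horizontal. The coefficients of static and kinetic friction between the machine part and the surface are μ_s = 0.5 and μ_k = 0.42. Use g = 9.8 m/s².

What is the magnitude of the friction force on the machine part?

The normal reaction is N = m g cos θ = 479.3 N.
Along the slope the weight component is m g sin θ = 323.3 N; friction must supply exactly this, acting up-slope.
Maximum static friction available: μ_s N = 0.5 × 479.3 = 239.7 N.
Since |323.3| > 239.7 N, static friction cannot hold it; the machine part slides down the incline and kinetic friction applies: f = μ_k N = 0.42 × 479.3 = 201 N.

f ≈ 201 N (up the incline)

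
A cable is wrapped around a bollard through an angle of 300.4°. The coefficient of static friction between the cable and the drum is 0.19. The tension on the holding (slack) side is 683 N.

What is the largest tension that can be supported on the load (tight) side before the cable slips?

At impending slip the capstan equation gives T₂/T₁ = e^{μβ} with β in radians.
β = 300.4° × π/180 = 5.243 rad.
e^{μβ} = e^{0.19×5.243} = 2.708.
T₂ = T₁ · e^{μβ} = 683 × 2.708 = 1850 N.

T_max ≈ 1850 N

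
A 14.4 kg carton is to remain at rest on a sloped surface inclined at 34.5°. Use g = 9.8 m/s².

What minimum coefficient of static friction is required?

μ_s,min ≈ 0.687

At the slip threshold m g sin θ = μ_s m g cos θ, so μ_s,min = tan θ.
μ_s,min = tan 34.5° = 0.687.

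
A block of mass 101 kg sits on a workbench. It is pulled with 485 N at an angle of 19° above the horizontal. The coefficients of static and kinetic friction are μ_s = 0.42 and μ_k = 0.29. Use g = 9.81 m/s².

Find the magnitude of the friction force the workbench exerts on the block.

The vertical component of P reduces the normal force: N = m g − P sin α = 990.8 − 157.9 = 832.9 N.
For equilibrium, f = P cos α = 485×cos 19° = 458.6 N.
The static-friction limit is μ_s N = 349.8 N.
The required friction exceeds μ_s N, so the block moves and f = μ_k N = 242 N.

f ≈ 242 N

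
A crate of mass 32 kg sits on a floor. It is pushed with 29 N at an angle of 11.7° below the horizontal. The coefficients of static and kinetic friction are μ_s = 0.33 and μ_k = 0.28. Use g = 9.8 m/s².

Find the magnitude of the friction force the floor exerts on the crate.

f ≈ 28.4 N

N = m g + P sin α = 313.6 + 29×sin 11.7° = 319.5 N.
Horizontally, friction must balance P cos α = 28.4 N.
μ_s N = 0.33 × 319.5 = 105.4 N.
28.4 ≤ 105.4 N → static; friction equals the required 28.4 N.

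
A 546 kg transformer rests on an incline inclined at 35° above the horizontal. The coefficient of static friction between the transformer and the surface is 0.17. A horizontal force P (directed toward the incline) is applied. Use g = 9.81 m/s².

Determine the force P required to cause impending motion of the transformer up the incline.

P ≈ 5290 N

At impending motion up the slope, friction acts down-slope at its limit: f = μ_s N.
Perpendicular to the incline: N = m g cos θ + P sin θ.
Along the incline: P cos θ = m g sin θ + μ_s N = m g sin θ + μ_s (m g cos θ + P sin θ).
Solving, P (cos θ − μ_s sin θ) = m g (sin θ + μ_s cos θ), so P = 546×9.81×(sin 35° + 0.17 cos 35°)/(cos 35° − 0.17 sin 35°) = 5360×0.7128/0.7216 = 5290 N.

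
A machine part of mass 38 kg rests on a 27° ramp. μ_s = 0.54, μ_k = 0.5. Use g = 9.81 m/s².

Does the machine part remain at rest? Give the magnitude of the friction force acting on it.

f ≈ 169 N

N = m g cos θ = 332 N.
Down-slope weight component: m g sin θ = 169 N.
μ_s N = 179 N.
169 ≤ 179 N, so it stays put; friction = 169 N.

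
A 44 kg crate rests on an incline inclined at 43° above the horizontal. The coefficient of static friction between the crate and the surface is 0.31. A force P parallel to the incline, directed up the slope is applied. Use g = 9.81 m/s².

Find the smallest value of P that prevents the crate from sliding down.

P_min ≈ 197 N

The crate tends to slide down (tan θ > μ_s), so at the point of impending slip friction acts up-slope at its limit: f = μ_s N.
P is parallel to the surface, so N = m g cos θ = 316 N.
Along the incline: P + μ_s N = m g sin θ, so P = 294 − 0.31×316 = 197 N.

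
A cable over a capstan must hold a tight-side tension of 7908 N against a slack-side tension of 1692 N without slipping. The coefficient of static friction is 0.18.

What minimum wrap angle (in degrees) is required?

β_min ≈ 491°

T₂/T₁ = e^{μβ} → β = ln(T₂/T₁)/μ.
β = ln(7908/1692)/0.18 = 1.542/0.18 = 8.566 rad.
In degrees: β = 8.566 × 180/π = 491°.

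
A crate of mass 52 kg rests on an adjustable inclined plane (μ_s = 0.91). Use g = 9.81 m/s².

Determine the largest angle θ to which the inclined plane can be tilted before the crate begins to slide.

At the slip threshold, m g sin θ = μ_s · m g cos θ, so tan θ = μ_s.
θ_max = arctan(0.91) = 42.3°.

θ_max ≈ 42.3°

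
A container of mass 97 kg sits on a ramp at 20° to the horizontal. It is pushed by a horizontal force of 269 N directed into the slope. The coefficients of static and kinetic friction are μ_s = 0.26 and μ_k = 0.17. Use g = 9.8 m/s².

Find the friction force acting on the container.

f ≈ 72.3 N (up the incline)

Resolve perpendicular to the incline: N = m g cos θ + P sin θ = 97×9.8×cos 20° + 269×sin 20° = 985.3 N.
Along the incline, the net driving force (taking up-slope positive) is P cos θ − m g sin θ = 252.8 − 325.1 = -72.35 N, so equilibrium requires friction f = 72.35 N (up-slope).
Maximum static friction: μ_s N = 0.26 × 985.3 = 256.2 N.
Since 72.35 N is within the 256.2 N limit, the container stays put and friction is exactly 72.3 N.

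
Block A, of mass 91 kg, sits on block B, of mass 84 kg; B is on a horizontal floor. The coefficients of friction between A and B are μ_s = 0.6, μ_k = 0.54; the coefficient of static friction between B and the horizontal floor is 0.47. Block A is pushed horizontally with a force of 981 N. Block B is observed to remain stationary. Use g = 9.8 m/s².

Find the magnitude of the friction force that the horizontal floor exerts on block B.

f ≈ 482 N

The normal force B exerts on A is simply A's weight, N₁ = 891.8 N.
Maximum static friction on A from B: μ_s N₁ = 0.6×891.8 = 535.1 N.
P = 981 N exceeds that limit, so A slips over B and the interface friction becomes kinetic: f₁ = μ_k N₁ = 0.54×891.8 = 482 N.
By Newton's third law B feels 482 N forward from A. With B stationary, the floor's static friction on B balances it: f₂ = 482 N (well within μ_s(m_A+m_B)g = 806 N).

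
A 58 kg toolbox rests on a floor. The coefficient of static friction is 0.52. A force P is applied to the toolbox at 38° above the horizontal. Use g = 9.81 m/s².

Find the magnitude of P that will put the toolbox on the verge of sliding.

P ≈ 267 N

N = m g − P sin α (the pull lifts the toolbox).
At impending slip, P cos α = μ_s N = μ_s (m g − P sin α).
Solving: P (cos α + μ_s sin α) = μ_s m g → P = 0.52×569/(cos 38° + 0.52 sin 38°) = 296/1.108 = 267 N.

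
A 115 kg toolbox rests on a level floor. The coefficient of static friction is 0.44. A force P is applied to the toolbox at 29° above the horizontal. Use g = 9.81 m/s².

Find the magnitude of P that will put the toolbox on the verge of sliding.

P ≈ 456 N

N = m g − P sin α (the pull lifts the toolbox).
At impending slip, P cos α = μ_s N = μ_s (m g − P sin α).
Solving: P (cos α + μ_s sin α) = μ_s m g → P = 0.44×1130/(cos 29° + 0.44 sin 29°) = 496/1.088 = 456 N.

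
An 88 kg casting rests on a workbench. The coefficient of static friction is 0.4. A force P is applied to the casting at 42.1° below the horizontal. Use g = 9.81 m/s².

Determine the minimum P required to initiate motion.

N = m g + P sin α (the push presses the casting into the workbench).
At impending slip, P cos α = μ_s N = μ_s (m g + P sin α).
Solving: P (cos α − μ_s sin α) = μ_s m g → P = 0.4×863/(cos 42.1° − 0.4 sin 42.1°) = 345/0.4738 = 729 N.

P ≈ 729 N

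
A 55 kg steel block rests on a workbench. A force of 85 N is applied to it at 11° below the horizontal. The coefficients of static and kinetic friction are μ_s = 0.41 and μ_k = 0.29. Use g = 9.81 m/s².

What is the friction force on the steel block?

The vertical component of P adds to the normal force: N = m g + P sin α = 539.6 + 16.22 = 555.8 N.
The horizontal driving force is P cos α = 83.44 N, so equilibrium needs friction f = 83.44 N.
μ_s N = 0.41 × 555.8 = 227.9 N.
Since 83.44 N does not exceed the limit, the steel block stays at rest and f = 83.4 N.

f ≈ 83.4 N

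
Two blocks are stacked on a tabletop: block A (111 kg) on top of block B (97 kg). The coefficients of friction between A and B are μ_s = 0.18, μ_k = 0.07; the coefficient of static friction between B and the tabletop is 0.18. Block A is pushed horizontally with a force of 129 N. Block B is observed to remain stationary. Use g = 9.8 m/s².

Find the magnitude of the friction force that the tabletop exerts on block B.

f ≈ 129 N

The normal force B exerts on A is simply A's weight, N₁ = 1088 N.
So the A–B interface can sustain at most μ_s N₁ = 195.8 N of static friction.
P = 129 N is within that limit, so A and B move together (both at rest); the A–B friction is simply f₁ = P = 129 N.
By Newton's third law B feels 129 N forward from A. With B stationary, the floor's static friction on B balances it: f₂ = 129 N (well within μ_s(m_A+m_B)g = 366.9 N).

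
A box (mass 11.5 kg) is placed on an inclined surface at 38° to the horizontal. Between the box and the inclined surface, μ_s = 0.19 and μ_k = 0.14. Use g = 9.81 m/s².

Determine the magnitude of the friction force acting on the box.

Perpendicular to the surface, N = m g cos θ = 11.5·9.81·cos 38° = 88.9 N.
Along the slope the weight component is m g sin θ = 69.46 N; friction must supply exactly this, acting up-slope.
Static friction can supply at most μ_s N = 16.89 N.
|69.46| exceeds 16.89 N, so the box slips down-slope; friction is kinetic, f = μ_k N = 0.14×88.9 = 12.4 N.

f ≈ 12.4 N (up the incline)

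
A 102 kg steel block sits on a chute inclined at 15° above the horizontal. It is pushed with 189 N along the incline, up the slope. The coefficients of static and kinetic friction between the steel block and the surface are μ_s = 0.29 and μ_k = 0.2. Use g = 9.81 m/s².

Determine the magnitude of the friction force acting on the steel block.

f ≈ 70 N (up the incline)

Normal force: N = m g cos θ = 102 × 9.81 × cos 15° = 966.5 N.
Parallel to the incline, ΣF = 0 gives f = m g sin θ − P = 259 − 189 = 69.98 N (up-slope positive).
The static-friction ceiling is μ_s N = 0.29 × 966.5 = 280.3 N.
Since |69.98| ≤ 280.3 N, static friction is sufficient; f equals the required value, not μ_s N.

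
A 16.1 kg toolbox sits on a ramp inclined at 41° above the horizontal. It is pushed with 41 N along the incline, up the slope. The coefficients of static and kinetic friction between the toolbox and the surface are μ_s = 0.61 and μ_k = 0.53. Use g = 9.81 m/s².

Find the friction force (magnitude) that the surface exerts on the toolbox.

The normal reaction is N = m g cos θ = 119.2 N.
The friction needed for equilibrium is m g sin θ − P = 103.6 − 41 = 62.62 N, measured positive up-slope.
Maximum static friction available: μ_s N = 0.61 × 119.2 = 72.71 N.
Since |62.62| ≤ 72.71 N, no slip — friction simply equals what equilibrium demands.

f ≈ 62.6 N (up the incline)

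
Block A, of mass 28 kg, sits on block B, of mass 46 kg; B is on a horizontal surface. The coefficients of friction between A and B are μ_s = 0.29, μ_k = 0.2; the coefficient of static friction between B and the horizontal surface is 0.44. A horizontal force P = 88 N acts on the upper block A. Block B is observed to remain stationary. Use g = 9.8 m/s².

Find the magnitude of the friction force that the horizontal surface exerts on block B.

f ≈ 54.9 N

The normal force B exerts on A is simply A's weight, N₁ = 274.4 N.
So the A–B interface can sustain at most μ_s N₁ = 79.58 N of static friction.
P = 88 N exceeds that limit, so A slips over B and the interface friction becomes kinetic: f₁ = μ_k N₁ = 0.2×274.4 = 54.9 N.
By Newton's third law B feels 54.9 N forward from A. With B stationary, the floor's static friction on B balances it: f₂ = 54.9 N (well within μ_s(m_A+m_B)g = 319.1 N).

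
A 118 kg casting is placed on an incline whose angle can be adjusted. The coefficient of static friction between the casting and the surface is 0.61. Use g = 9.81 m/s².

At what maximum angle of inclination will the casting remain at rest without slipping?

θ_max ≈ 31.4°

At the slip threshold, m g sin θ = μ_s · m g cos θ, so tan θ = μ_s.
θ_max = arctan(0.61) = 31.4°.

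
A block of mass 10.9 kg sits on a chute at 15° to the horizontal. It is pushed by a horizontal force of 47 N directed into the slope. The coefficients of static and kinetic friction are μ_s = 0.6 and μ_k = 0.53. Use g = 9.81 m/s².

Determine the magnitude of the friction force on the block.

f ≈ 17.7 N (down the incline)

Resolve perpendicular to the incline: N = m g cos θ + P sin θ = 10.9×9.81×cos 15° + 47×sin 15° = 115.4 N.
Along the incline, the net driving force (taking up-slope positive) is P cos θ − m g sin θ = 45.4 − 27.68 = 17.72 N, so equilibrium requires friction f = -17.72 N (down-slope).
The limit of static friction is μ_s N = 69.27 N.
|f_req| = 17.72 ≤ 69.27 N → the block is in equilibrium; friction equals the required value.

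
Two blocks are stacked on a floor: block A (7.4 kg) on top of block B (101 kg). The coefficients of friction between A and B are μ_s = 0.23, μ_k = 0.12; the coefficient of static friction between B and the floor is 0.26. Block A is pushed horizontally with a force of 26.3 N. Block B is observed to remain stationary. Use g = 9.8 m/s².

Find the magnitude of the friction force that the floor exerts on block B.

f ≈ 8.7 N

The normal force B exerts on A is simply A's weight, N₁ = 72.52 N.
Maximum static friction on A from B: μ_s N₁ = 0.23×72.52 = 16.68 N.
P = 26.3 N exceeds that limit, so A slips over B and the interface friction becomes kinetic: f₁ = μ_k N₁ = 0.12×72.52 = 8.7 N.
By Newton's third law B feels 8.7 N forward from A. With B stationary, the floor's static friction on B balances it: f₂ = 8.7 N (well within μ_s(m_A+m_B)g = 276.2 N).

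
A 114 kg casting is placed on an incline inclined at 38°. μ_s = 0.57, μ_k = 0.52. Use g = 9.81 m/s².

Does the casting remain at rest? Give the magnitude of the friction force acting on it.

f ≈ 458 N

N = m g cos θ = 881 N.
Down-slope weight component: m g sin θ = 689 N.
μ_s N = 502 N.
689 > 502 N, so it slides; kinetic friction f = μ_k N = 0.52×881 = 458 N.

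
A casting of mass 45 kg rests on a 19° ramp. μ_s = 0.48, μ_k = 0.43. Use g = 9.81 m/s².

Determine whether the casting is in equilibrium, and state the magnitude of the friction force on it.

f ≈ 144 N

N = m g cos θ = 417 N.
Down-slope weight component: m g sin θ = 144 N.
μ_s N = 200 N.
144 ≤ 200 N, so it stays put; friction = 144 N.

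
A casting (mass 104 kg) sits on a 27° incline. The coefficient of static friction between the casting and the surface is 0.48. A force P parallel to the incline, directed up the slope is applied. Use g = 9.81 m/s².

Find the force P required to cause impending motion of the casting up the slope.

P ≈ 900 N

At impending motion up the slope, friction acts down-slope at its limit: f = μ_s N.
P is parallel to the surface, so N = m g cos θ = 909 N.
Along the incline: P = m g sin θ + μ_s N = 463 + 0.48×909 = 900 N.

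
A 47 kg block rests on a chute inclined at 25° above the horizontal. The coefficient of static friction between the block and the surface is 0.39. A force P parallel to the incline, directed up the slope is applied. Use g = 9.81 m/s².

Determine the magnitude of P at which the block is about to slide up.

At impending motion up the slope, friction acts down-slope at its limit: f = μ_s N.
P is parallel to the surface, so N = m g cos θ = 418 N.
Along the incline: P = m g sin θ + μ_s N = 195 + 0.39×418 = 358 N.

P ≈ 358 N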